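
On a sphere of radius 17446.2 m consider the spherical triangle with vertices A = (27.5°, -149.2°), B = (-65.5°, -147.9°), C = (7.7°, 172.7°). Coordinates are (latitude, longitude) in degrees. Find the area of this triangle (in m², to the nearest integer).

Side lengths (central angles): a = 1.3739, b = 0.7173, c = 1.6233 rad; semiperimeter s = 1.8572.
By l'Huilier's theorem, tan(E/4) = √[tan(s/2) tan((s−a)/2) tan((s−b)/2) tan((s−c)/2)], giving spherical excess E = 0.6250 rad.
Area = E·R² = 0.6250 × (17446.2)² ≈ 190243985 m².

190243985 m²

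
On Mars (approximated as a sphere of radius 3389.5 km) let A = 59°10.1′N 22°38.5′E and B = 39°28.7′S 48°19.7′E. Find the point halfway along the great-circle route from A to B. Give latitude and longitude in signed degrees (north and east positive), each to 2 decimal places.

The central angle between A and B is δ = 1.7614 rad.
With f = 0.5, the slerp weights are sin((1−f)δ)/sin δ = 0.7854 and sin(fδ)/sin δ = 0.7854.
Weighted sum of the unit vectors: (0.7854)·(0.4730,0.1973,0.8587) + (0.7854)·(0.5132,0.5766,-0.6358) = (0.7746, 0.6078, 0.1751).
Converting back: φ = atan2(z, √(x²+y²)) = 10.08°, λ = atan2(y, x) = 38.12°.

10.08°, 38.12°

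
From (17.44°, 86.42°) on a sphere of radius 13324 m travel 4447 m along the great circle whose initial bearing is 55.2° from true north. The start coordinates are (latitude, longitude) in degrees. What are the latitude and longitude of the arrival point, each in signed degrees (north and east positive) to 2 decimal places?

27.49°, 104.07°

Angular distance δ = d/R = 4447/13324 = 0.33376 rad; initial bearing θ = 0.9634 rad.
sin φ₂ = sin φ₁ cos δ + cos φ₁ sin δ cos θ = (0.2997)(0.9448) + (0.9540)(0.3276)(0.5707) = 0.4615, so φ₂ = 27.49°.
Δλ = atan2(sin θ sin δ cos φ₁, cos δ − sin φ₁ sin φ₂) = atan2(0.2566, 0.8065) = 17.652°.
λ₂ = 86.420° + 17.652° = 104.07°.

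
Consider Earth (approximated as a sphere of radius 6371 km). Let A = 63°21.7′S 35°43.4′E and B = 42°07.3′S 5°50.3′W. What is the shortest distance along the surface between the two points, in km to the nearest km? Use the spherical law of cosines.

3555 km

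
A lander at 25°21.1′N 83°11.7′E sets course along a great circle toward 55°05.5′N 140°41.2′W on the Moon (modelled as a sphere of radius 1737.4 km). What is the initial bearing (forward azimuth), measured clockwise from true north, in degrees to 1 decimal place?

Δλ = 136.118° = 2.3757 rad.
y = sin Δλ · cos φ₂ = (0.6932)(0.5723) = 0.3967
x = cos φ₁ sin φ₂ − sin φ₁ cos φ₂ cos Δλ = (0.9037)(0.8201) − (0.4282)(0.5723)(-0.7208) = 0.9177
θ = atan2(y, x) = 23.38°, so the bearing is 23.4°.

23.4°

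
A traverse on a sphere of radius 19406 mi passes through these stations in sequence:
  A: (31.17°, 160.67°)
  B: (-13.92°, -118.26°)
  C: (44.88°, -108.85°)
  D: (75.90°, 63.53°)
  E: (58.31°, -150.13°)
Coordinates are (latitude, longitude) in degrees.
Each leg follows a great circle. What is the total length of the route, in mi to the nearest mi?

Leg A→B: central angle 1.5664 rad, distance 30397.4 mi.
Leg B→C: central angle 1.0370 rad, distance 20124.8 mi.
Leg C→D: central angle 1.0318 rad, distance 20023.3 mi.
Leg D→E: central angle 0.7688 rad, distance 14919.3 mi.
Total: 30397.4 + 20124.8 + 20023.3 + 14919.3 ≈ 85465 mi.

85465 mi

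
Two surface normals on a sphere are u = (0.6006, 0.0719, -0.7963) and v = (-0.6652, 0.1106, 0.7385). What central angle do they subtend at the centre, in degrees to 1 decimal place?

168.4°

u·v = -0.9796; |u| = 1.0000, |v| = 1.0001.
cos θ = (u·v)/(|u||v|) = -0.9796, so θ = 168.4°.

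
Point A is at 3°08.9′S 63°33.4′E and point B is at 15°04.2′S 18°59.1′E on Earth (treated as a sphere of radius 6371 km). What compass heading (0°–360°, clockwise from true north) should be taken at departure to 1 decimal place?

Δλ = -44.572° = -0.7779 rad.
y = sin Δλ · cos φ₂ = (-0.7018)(0.9656) = -0.6777
x = cos φ₁ sin φ₂ − sin φ₁ cos φ₂ cos Δλ = (0.9985)(-0.2600) − (-0.0549)(0.9656)(0.7124) = -0.2218
θ = atan2(y, x) = -108.13°; adding 360° gives 251.9°.

251.9°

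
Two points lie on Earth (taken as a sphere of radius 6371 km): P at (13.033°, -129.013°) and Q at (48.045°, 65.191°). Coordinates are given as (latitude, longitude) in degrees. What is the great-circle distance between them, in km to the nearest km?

In radians: φ₁ = 0.2275, φ₂ = 0.8385, Δλ = -165.796° = -2.8937 rad.
cos c = sin φ₁ sin φ₂ + cos φ₁ cos φ₂ cos Δλ = (0.2255)(0.7437) + (0.9742)(0.6685)(-0.9694) = -0.46371,
so c = arccos(-0.46371) = 2.05297 rad.
Distance = R·c = 6371 × 2.0530 ≈ 13079 km.

13079 km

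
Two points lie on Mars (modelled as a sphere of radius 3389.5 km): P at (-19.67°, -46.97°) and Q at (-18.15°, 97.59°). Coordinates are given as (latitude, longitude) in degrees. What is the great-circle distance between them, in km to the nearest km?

Let φ₁ = -0.3433 rad, φ₂ = -0.3168 rad, and Δλ = 2.5230 rad.
cos c = sin φ₁ sin φ₂ + cos φ₁ cos φ₂ cos Δλ = (-0.3366)(-0.3115) + (0.9416)(0.9502)(-0.8147) = -0.62416,
so c = arccos(-0.62416) = 2.24485 rad.
Distance = R·c = 3389.5 × 2.2448 ≈ 7609 km.

7609 km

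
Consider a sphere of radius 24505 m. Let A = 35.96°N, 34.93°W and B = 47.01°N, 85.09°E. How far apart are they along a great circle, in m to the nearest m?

With latitudes φ₁ = 35.960°, φ₂ = 47.010° and longitude difference Δλ = 120.020°:
Haversine: a = sin²(Δφ/2) + cos φ₁ cos φ₂ sin²(Δλ/2) = 0.0093 + (0.8094)(0.6819)(0.7502) = 0.42330.
Central angle c = 2·arcsin(√a) = 1.41678 rad.
Distance = R·c = 24505 × 1.4168 ≈ 34718 m.

34718 m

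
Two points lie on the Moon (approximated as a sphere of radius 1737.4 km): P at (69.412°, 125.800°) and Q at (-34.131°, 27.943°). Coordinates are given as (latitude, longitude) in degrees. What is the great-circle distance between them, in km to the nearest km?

3772 km

In radians: φ₁ = 1.2115, φ₂ = -0.5957, Δλ = -97.857° = -1.7079 rad.
cos c = sin φ₁ sin φ₂ + cos φ₁ cos φ₂ cos Δλ = (0.9361)(-0.5611) + (0.3516)(0.8278)(-0.1367) = -0.56504,
so c = arccos(-0.56504) = 2.17128 rad.
Distance = R·c = 1737.4 × 2.1713 ≈ 3772 km.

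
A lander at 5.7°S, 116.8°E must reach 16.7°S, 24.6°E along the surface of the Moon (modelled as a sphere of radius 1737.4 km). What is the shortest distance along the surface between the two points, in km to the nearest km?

Let φ₁ = -0.0995 rad, φ₂ = -0.2915 rad, and Δλ = -1.6092 rad.
cos c = sin φ₁ sin φ₂ + cos φ₁ cos φ₂ cos Δλ = (-0.0993)(-0.2874) + (0.9951)(0.9578)(-0.0384) = -0.00805,
so c = arccos(-0.00805) = 1.57884 rad.
Distance = R·c = 1737.4 × 1.5788 ≈ 2743 km.

2743 km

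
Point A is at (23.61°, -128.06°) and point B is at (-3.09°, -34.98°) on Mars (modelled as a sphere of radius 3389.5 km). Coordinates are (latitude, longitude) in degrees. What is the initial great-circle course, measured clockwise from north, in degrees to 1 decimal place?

91.6°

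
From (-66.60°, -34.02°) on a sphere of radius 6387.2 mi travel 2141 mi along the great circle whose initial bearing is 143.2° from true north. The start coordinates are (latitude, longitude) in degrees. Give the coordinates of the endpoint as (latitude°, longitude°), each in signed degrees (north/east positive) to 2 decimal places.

-76.24°, 21.90°

Angular distance δ = d/R = 2141/6387.2 = 0.33520 rad; initial bearing θ = 2.4993 rad.
sin φ₂ = sin φ₁ cos δ + cos φ₁ sin δ cos θ = (-0.9178)(0.9443) + (0.3971)(0.3290)(-0.8007) = -0.9713, so φ₂ = -76.24°.
Δλ = atan2(sin θ sin δ cos φ₁, cos δ − sin φ₁ sin φ₂) = atan2(0.0783, 0.0529) = 55.923°.
λ₂ = -34.020° + 55.923° = 21.90°.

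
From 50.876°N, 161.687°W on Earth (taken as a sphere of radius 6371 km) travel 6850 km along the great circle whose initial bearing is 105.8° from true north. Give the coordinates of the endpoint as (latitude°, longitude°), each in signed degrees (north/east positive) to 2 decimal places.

12.58°, -101.54°

Angular distance δ = d/R = 6850/6371 = 1.07518 rad; initial bearing θ = 1.8466 rad.
sin φ₂ = sin φ₁ cos δ + cos φ₁ sin δ cos θ = (0.7758)(0.4756) + (0.6310)(0.8797)(-0.2723) = 0.2178, so φ₂ = 12.58°.
Δλ = atan2(sin θ sin δ cos φ₁, cos δ − sin φ₁ sin φ₂) = atan2(0.5341, 0.3066) = 60.142°.
λ₂ = -161.687° + 60.142° = -101.54°.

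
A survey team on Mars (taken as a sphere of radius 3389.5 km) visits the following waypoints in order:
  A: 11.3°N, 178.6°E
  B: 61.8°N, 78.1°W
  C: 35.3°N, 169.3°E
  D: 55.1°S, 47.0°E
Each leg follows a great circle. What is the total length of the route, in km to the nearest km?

Leg A→B: central angle 1.5047 rad, distance 5100.1 km.
Leg B→C: central angle 1.2014 rad, distance 4072.1 km.
Leg C→D: central angle 2.3796 rad, distance 8065.6 km.
Total: 5100.1 + 4072.1 + 8065.6 ≈ 17238 km.

17238 km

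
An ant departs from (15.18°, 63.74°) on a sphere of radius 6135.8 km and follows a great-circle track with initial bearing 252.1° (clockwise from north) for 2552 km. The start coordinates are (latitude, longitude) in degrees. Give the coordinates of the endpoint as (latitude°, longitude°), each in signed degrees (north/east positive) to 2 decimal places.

Angular distance δ = d/R = 2552/6135.8 = 0.41592 rad; initial bearing θ = 4.4000 rad.
sin φ₂ = sin φ₁ cos δ + cos φ₁ sin δ cos θ = (0.2619)(0.9147) + (0.9651)(0.4040)(-0.3074) = 0.1197, so φ₂ = 6.87°.
Δλ = atan2(sin θ sin δ cos φ₁, cos δ − sin φ₁ sin φ₂) = atan2(-0.3711, 0.8834) = -22.784°.
λ₂ = 63.740° − 22.784° = 40.96°.

6.87°, 40.96°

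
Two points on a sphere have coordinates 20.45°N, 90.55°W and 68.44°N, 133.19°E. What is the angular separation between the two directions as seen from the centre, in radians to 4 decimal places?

1.4945 rad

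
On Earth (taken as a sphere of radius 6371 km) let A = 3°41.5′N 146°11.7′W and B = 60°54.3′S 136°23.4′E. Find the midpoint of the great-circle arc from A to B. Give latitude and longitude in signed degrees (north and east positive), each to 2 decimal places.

-33.97°, -169.46°

Central angle δ = 1.5213 rad. Interpolating on the sphere with fraction f = 0.5:
P = [sin((1−f)δ)·A + sin(fδ)·B] / sin δ = 0.6902·A + 0.6902·B in Cartesian coordinates,
giving P = (-0.8154, -0.1517, -0.5587), i.e. latitude -33.97°, longitude -169.46°.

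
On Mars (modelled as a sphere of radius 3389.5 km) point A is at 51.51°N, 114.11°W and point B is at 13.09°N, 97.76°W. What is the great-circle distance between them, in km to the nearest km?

2403 km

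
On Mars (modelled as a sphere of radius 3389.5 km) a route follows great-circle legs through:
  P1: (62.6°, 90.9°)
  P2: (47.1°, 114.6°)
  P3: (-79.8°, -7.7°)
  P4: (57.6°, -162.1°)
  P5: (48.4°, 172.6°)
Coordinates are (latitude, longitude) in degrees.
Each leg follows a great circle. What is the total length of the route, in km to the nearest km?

Leg P1→P2: central angle 0.3563 rad, distance 1207.5 km.
Leg P2→P3: central angle 2.4741 rad, distance 8386.0 km.
Leg P3→P4: central angle 2.7302 rad, distance 9253.9 km.
Leg P4→P5: central angle 0.3078 rad, distance 1043.2 km.
Total: 1207.5 + 8386.0 + 9253.9 + 1043.2 ≈ 19891 km.

19891 km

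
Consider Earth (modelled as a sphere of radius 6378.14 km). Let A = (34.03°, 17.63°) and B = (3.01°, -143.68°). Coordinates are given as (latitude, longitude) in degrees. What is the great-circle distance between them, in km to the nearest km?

15472 km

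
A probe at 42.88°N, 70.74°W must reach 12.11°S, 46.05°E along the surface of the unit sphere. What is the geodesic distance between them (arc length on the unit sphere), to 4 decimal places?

2.0552

With latitudes φ₁ = 42.880°, φ₂ = -12.110° and longitude difference Δλ = 116.790°:
cos c = sin φ₁ sin φ₂ + cos φ₁ cos φ₂ cos Δλ = (0.6805)(-0.2098) + (0.7328)(0.9777)(-0.4507) = -0.46568,
so c = arccos(-0.46568) = 2.05520 rad.
On the unit sphere the arc length equals the central angle: 2.0552.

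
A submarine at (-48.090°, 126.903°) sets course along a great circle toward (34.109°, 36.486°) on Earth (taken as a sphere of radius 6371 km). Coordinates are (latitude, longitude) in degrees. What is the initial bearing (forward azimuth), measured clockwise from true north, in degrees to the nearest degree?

With φ₁ = -0.8393, φ₂ = 0.5953, Δλ = -1.5781 rad, the forward-azimuth formula gives
θ = atan2( sin Δλ cos φ₂ , cos φ₁ sin φ₂ − sin φ₁ cos φ₂ cos Δλ ) = atan2(-0.8280, 0.3701) = -65.92°.
Adding 360° brings this into [0°, 360°): 294°.

294°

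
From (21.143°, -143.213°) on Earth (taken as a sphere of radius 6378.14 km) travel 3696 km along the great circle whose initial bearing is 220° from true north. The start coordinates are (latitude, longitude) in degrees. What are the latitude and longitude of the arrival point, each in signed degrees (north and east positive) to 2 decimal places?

-5.13°, -163.91°

Angular distance δ = d/R = 3696/6378.14 = 0.57948 rad; initial bearing θ = 3.8397 rad.
sin φ₂ = sin φ₁ cos δ + cos φ₁ sin δ cos θ = (0.3607)(0.8367) + (0.9327)(0.5476)(-0.7660) = -0.0894, so φ₂ = -5.13°.
Δλ = atan2(sin θ sin δ cos φ₁, cos δ − sin φ₁ sin φ₂) = atan2(-0.3283, 0.8690) = -20.695°.
λ₂ = -143.213° − 20.695° = -163.91°.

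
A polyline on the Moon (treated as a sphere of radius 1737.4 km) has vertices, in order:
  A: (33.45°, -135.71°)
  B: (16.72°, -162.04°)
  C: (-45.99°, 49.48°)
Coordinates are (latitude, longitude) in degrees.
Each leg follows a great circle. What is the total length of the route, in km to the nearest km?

5146 km

Leg A→B: central angle 0.5058 rad, distance 878.8 km.
Leg B→C: central angle 2.4562 rad, distance 4267.3 km.
Total: 878.8 + 4267.3 ≈ 5146 km.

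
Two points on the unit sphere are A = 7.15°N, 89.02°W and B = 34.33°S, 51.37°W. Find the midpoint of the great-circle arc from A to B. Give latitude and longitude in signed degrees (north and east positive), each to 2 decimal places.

The central angle between A and B is δ = 0.9538 rad.
With f = 0.5, the slerp weights are sin((1−f)δ)/sin δ = 0.5628 and sin(fδ)/sin δ = 0.5628.
Weighted sum of the unit vectors: (0.5628)·(0.0170,-0.9921,0.1245) + (0.5628)·(0.5155,-0.6451,-0.5640) = (0.2997, -0.9214, -0.2473).
Converting back: φ = atan2(z, √(x²+y²)) = -14.32°, λ = atan2(y, x) = -71.98°.

-14.32°, -71.98°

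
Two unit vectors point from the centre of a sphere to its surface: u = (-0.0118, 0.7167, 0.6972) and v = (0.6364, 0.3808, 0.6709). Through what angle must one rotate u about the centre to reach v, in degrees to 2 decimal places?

u·v = 0.7332; |u| = 0.9999, |v| = 1.0001.
cos θ = (u·v)/(|u||v|) = 0.7332, so θ = 42.85°.

42.85°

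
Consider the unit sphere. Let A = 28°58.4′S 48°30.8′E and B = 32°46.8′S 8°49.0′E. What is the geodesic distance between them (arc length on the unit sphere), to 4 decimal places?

0.5949

Let φ₁ = -0.5057 rad, φ₂ = -0.5721 rad, and Δλ = -0.6928 rad.
cos c = sin φ₁ sin φ₂ + cos φ₁ cos φ₂ cos Δλ = (-0.4844)(-0.5414) + (0.8748)(0.8408)(0.7694) = 0.82821,
so c = arccos(0.82821) = 0.59490 rad.
On the unit sphere the arc length equals the central angle: 0.5949.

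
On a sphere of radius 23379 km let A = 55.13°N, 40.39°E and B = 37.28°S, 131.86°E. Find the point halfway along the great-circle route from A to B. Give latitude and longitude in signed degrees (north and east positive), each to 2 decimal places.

12.51°, 95.66°

Central angle δ = 2.1044 rad. Interpolating on the sphere with fraction f = 0.5:
P = [sin((1−f)δ)·A + sin(fδ)·B] / sin δ = 1.0087·A + 1.0087·B in Cartesian coordinates,
giving P = (-0.0964, 0.9715, 0.2166), i.e. latitude 12.51°, longitude 95.66°.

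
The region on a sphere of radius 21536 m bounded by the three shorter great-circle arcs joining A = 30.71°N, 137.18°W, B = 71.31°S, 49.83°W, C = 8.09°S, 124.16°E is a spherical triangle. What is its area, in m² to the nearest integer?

1292603143 m²

Side lengths (central angles): a = 1.7540, b = 1.7722, c = 2.0612 rad; semiperimeter s = 2.7937.
By l'Huilier's theorem, tan(E/4) = √[tan(s/2) tan((s−a)/2) tan((s−b)/2) tan((s−c)/2)], giving spherical excess E = 2.7870 rad.
Area = E·R² = 2.7870 × (21536)² ≈ 1292603143 m².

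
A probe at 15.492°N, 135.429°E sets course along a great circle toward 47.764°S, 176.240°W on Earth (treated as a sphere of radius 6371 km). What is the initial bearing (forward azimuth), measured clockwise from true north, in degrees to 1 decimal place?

With φ₁ = 0.2704, φ₂ = -0.8336, Δλ = 0.8435 rad, the forward-azimuth formula gives
θ = atan2( sin Δλ cos φ₂ , cos φ₁ sin φ₂ − sin φ₁ cos φ₂ cos Δλ ) = atan2(0.5021, -0.8328) = 148.91°.
So the initial bearing is 148.9°.

148.9°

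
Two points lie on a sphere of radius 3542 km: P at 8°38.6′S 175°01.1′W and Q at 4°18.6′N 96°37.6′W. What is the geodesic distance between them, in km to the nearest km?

4897 km

With latitudes φ₁ = -8.643°, φ₂ = 4.310° and longitude difference Δλ = 78.392°:
cos c = sin φ₁ sin φ₂ + cos φ₁ cos φ₂ cos Δλ = (-0.1503)(0.0752) + (0.9886)(0.9972)(0.2012) = 0.18708,
so c = arccos(0.18708) = 1.38261 rad.
Distance = R·c = 3542 × 1.3826 ≈ 4897 km.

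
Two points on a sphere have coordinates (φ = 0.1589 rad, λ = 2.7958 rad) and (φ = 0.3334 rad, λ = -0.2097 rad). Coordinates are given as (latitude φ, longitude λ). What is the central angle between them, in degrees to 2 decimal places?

150.76°

In radians: φ₁ = 0.1589, φ₂ = 0.3334, Δλ = -172.202° = -3.0055 rad.
Haversine: a = sin²(Δφ/2) + cos φ₁ cos φ₂ sin²(Δλ/2) = 0.0076 + (0.9874)(0.9449)(0.9954) = 0.93631.
Central angle c = 2·arcsin(√a) = 2.63134 rad.
So the angular separation is 150.76°.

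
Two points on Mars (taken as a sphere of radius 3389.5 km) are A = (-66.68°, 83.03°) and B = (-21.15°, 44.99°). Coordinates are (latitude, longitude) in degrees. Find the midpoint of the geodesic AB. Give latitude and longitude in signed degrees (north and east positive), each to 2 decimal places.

-45.25°, 56.08°

Central angle δ = 0.8994 rad. Interpolating on the sphere with fraction f = 0.5:
P = [sin((1−f)δ)·A + sin(fδ)·B] / sin δ = 0.5552·A + 0.5552·B in Cartesian coordinates,
giving P = (0.3929, 0.5842, -0.7102), i.e. latitude -45.25°, longitude 56.08°.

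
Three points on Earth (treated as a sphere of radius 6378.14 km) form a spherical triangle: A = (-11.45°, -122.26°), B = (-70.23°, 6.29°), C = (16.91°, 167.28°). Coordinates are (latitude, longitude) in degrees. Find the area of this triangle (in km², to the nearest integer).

Side lengths (central angles): a = 2.1892, b = 1.3120, c = 1.5906 rad; semiperimeter s = 2.5459.
By l'Huilier's theorem, tan(E/4) = √[tan(s/2) tan((s−a)/2) tan((s−b)/2) tan((s−c)/2)], giving spherical excess E = 1.7388 rad.
Area = E·R² = 1.7388 × (6378.14)² ≈ 70736978 km².

70736978 km²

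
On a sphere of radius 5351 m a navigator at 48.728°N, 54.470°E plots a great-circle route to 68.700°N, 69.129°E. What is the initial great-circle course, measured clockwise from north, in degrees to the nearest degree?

With φ₁ = 0.8505, φ₂ = 1.1990, Δλ = 0.2558 rad, the forward-azimuth formula gives
θ = atan2( sin Δλ cos φ₂ , cos φ₁ sin φ₂ − sin φ₁ cos φ₂ cos Δλ ) = atan2(0.0919, 0.3504) = 14.70°.
So the initial bearing is 15°.

15°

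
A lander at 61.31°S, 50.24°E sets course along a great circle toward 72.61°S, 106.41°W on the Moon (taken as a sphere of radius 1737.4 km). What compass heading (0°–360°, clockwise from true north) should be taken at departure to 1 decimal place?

189.6°

Δλ = -156.650° = -2.7341 rad.
y = sin Δλ · cos φ₂ = (-0.3963)(0.2989) = -0.1185
x = cos φ₁ sin φ₂ − sin φ₁ cos φ₂ cos Δλ = (0.4801)(-0.9543) − (-0.8772)(0.2989)(-0.9181) = -0.6988
θ = atan2(y, x) = -170.38°; adding 360° gives 189.6°.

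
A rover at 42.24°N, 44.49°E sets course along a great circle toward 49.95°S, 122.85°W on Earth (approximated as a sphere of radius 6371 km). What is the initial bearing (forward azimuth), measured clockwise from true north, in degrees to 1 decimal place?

224.3°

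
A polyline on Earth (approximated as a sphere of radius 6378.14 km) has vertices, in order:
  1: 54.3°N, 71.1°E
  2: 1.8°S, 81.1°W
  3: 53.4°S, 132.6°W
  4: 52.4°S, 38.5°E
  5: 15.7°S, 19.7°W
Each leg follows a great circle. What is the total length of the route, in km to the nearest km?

35821 km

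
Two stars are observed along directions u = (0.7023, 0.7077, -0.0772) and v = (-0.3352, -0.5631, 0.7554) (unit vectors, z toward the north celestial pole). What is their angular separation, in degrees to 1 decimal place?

133.8°

u·v = -0.6922; |u| = 1.0000, |v| = 1.0000.
cos θ = (u·v)/(|u||v|) = -0.6922, so θ = 133.8°.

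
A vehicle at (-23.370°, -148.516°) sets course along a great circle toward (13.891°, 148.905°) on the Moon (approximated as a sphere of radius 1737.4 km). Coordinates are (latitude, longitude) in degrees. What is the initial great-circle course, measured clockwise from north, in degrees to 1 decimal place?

Δλ = -62.579° = -1.0922 rad.
y = sin Δλ · cos φ₂ = (-0.8876)(0.9708) = -0.8617
x = cos φ₁ sin φ₂ − sin φ₁ cos φ₂ cos Δλ = (0.9180)(0.2401) − (-0.3967)(0.9708)(0.4605) = 0.3977
θ = atan2(y, x) = -65.22°; adding 360° gives 294.8°.

294.8°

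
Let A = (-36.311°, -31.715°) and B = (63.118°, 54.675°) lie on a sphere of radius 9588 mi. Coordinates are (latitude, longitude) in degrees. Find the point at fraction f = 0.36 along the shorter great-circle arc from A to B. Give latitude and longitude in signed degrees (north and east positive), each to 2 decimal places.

The central angle between A and B is δ = 2.1005 rad.
With f = 0.36, the slerp weights are sin((1−f)δ)/sin δ = 1.1292 and sin(fδ)/sin δ = 0.7951.
Weighted sum of the unit vectors: (1.1292)·(0.6855,-0.4236,-0.5922) + (0.7951)·(0.2614,0.3689,0.8919) = (0.9819, -0.1850, 0.0405).
Converting back: φ = atan2(z, √(x²+y²)) = 2.32°, λ = atan2(y, x) = -10.67°.

2.32°, -10.67°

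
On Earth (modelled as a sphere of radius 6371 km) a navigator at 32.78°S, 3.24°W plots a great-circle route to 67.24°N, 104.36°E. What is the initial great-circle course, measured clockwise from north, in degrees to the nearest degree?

Δλ = 107.600° = 1.8780 rad.
y = sin Δλ · cos φ₂ = (0.9532)(0.3869) = 0.3688
x = cos φ₁ sin φ₂ − sin φ₁ cos φ₂ cos Δλ = (0.8408)(0.9221) − (-0.5414)(0.3869)(-0.3024) = 0.7120
θ = atan2(y, x) = 27.38°, so the bearing is 27°.

27°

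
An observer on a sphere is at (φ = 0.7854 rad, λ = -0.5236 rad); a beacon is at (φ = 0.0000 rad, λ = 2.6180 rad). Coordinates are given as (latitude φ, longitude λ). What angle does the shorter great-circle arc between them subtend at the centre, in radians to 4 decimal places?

2.3562 rad

With latitudes φ₁ = 45.000°, φ₂ = 0.000° and longitude difference Δλ = -180.000°:
Haversine: a = sin²(Δφ/2) + cos φ₁ cos φ₂ sin²(Δλ/2) = 0.1464 + (0.7071)(1.0000)(1.0000) = 0.85355.
Central angle c = 2·arcsin(√a) = 2.35619 rad.
So the angular separation is 2.3562 rad.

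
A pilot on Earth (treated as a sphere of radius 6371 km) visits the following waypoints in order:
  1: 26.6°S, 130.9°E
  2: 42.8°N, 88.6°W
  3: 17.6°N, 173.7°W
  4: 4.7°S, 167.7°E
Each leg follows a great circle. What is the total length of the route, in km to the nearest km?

Leg 1→2: central angle 2.5157 rad, distance 16027.8 km.
Leg 2→3: central angle 1.3024 rad, distance 8297.6 km.
Leg 3→4: central angle 0.5041 rad, distance 3211.9 km.
Total: 16027.8 + 8297.6 + 3211.9 ≈ 27537 km.

27537 km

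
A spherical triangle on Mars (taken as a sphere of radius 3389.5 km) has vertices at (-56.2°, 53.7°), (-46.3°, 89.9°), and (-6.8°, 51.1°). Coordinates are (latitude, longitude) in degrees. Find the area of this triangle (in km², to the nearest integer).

Side lengths (central angles): a = 0.9017, b = 0.8629, c = 0.4253 rad; semiperimeter s = 1.0950.
By l'Huilier's theorem, tan(E/4) = √[tan(s/2) tan((s−a)/2) tan((s−b)/2) tan((s−c)/2)], giving spherical excess E = 0.1957 rad.
Area = E·R² = 0.1957 × (3389.5)² ≈ 2247796 km².

2247796 km²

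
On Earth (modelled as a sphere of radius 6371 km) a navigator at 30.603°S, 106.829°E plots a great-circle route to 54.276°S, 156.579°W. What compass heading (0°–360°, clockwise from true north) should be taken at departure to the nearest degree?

Δλ = 96.592° = 1.6858 rad.
y = sin Δλ · cos φ₂ = (0.9934)(0.5839) = 0.5800
x = cos φ₁ sin φ₂ − sin φ₁ cos φ₂ cos Δλ = (0.8607)(-0.8118) − (-0.5091)(0.5839)(-0.1148) = -0.7329
θ = atan2(y, x) = 141.64°, so the bearing is 142°.

142°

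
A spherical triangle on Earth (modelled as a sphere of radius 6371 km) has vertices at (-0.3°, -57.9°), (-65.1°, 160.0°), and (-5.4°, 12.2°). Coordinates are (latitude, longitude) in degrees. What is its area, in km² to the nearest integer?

70372355 km²

Side lengths (central angles): a = 1.8435, b = 1.2246, c = 1.9044 rad; semiperimeter s = 2.4862.
By l'Huilier's theorem, tan(E/4) = √[tan(s/2) tan((s−a)/2) tan((s−b)/2) tan((s−c)/2)], giving spherical excess E = 1.7338 rad.
Area = E·R² = 1.7338 × (6371)² ≈ 70372355 km².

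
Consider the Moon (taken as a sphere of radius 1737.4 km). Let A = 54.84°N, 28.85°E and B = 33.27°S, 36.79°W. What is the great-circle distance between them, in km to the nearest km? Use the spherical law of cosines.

3168 km

Let φ₁ = 0.9571 rad, φ₂ = -0.5807 rad, and Δλ = -1.1456 rad.
cos c = sin φ₁ sin φ₂ + cos φ₁ cos φ₂ cos Δλ = (0.8175)(-0.5486) + (0.5759)(0.8361)(0.4125) = -0.24990,
so c = arccos(-0.24990) = 1.82337 rad.
Distance = R·c = 1737.4 × 1.8234 ≈ 3168 km.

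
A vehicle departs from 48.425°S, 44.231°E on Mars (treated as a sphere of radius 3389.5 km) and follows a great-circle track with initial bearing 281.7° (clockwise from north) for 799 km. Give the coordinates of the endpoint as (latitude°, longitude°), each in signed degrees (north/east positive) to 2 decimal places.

-44.10°, 25.66°

Angular distance δ = d/R = 799/3389.5 = 0.23573 rad; initial bearing θ = 4.9166 rad.
sin φ₂ = sin φ₁ cos δ + cos φ₁ sin δ cos θ = (-0.7481)(0.9723) + (0.6636)(0.2336)(0.2028) = -0.6960, so φ₂ = -44.10°.
Δλ = atan2(sin θ sin δ cos φ₁, cos δ − sin φ₁ sin φ₂) = atan2(-0.1518, 0.4517) = -18.572°.
λ₂ = 44.231° − 18.572° = 25.66°.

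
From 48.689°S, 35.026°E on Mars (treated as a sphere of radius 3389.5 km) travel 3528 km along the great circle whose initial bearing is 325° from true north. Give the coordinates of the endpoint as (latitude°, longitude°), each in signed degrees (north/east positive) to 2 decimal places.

4.99°, 5.24°

Angular distance δ = d/R = 3528/3389.5 = 1.04086 rad; initial bearing θ = 5.6723 rad.
sin φ₂ = sin φ₁ cos δ + cos φ₁ sin δ cos θ = (-0.7511)(0.5055) + (0.6601)(0.8628)(0.8192) = 0.0869, so φ₂ = 4.99°.
Δλ = atan2(sin θ sin δ cos φ₁, cos δ − sin φ₁ sin φ₂) = atan2(-0.3267, 0.5708) = -29.787°.
λ₂ = 35.026° − 29.787° = 5.24°.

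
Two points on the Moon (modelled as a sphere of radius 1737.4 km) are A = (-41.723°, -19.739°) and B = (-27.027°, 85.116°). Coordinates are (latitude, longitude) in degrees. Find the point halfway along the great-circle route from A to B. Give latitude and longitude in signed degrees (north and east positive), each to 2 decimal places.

-48.10°, 39.23°

Central angle δ = 1.4384 rad. Interpolating on the sphere with fraction f = 0.5:
P = [sin((1−f)δ)·A + sin(fδ)·B] / sin δ = 0.6646·A + 0.6646·B in Cartesian coordinates,
giving P = (0.5173, 0.4223, -0.7443), i.e. latitude -48.10°, longitude 39.23°.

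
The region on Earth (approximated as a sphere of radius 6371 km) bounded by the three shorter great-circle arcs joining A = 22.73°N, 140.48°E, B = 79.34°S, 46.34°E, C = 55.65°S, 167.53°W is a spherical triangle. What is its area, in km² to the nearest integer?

32568495 km²

Side lengths (central angles): a = 0.7602, b = 1.5693, c = 1.9736 rad; semiperimeter s = 2.1516.
By l'Huilier's theorem, tan(E/4) = √[tan(s/2) tan((s−a)/2) tan((s−b)/2) tan((s−c)/2)], giving spherical excess E = 0.8024 rad.
Area = E·R² = 0.8024 × (6371)² ≈ 32568495 km².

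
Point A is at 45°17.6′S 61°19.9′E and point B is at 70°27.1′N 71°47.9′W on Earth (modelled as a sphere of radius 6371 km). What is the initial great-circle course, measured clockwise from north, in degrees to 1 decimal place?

With φ₁ = -0.7905, φ₂ = 1.2296, Δλ = -2.3236 rad, the forward-azimuth formula gives
θ = atan2( sin Δλ cos φ₂ , cos φ₁ sin φ₂ − sin φ₁ cos φ₂ cos Δλ ) = atan2(-0.2442, 0.5004) = -26.01°.
Adding 360° brings this into [0°, 360°): 334.0°.

334.0°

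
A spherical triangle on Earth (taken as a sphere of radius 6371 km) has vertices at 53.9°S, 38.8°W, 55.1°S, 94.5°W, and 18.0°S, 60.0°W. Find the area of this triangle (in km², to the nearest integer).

Side lengths (central angles): a = 0.7928, b = 0.6886, c = 0.5498 rad; semiperimeter s = 1.0156.
By l'Huilier's theorem, tan(E/4) = √[tan(s/2) tan((s−a)/2) tan((s−b)/2) tan((s−c)/2)], giving spherical excess E = 0.1973 rad.
Area = E·R² = 0.1973 × (6371)² ≈ 8006509 km².

8006509 km²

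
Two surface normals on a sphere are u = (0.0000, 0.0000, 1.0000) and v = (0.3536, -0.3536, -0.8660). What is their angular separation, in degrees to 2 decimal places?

150.00°

u·v = -0.8660; |u| = 1.0000, |v| = 1.0000.
cos θ = (u·v)/(|u||v|) = -0.8660, so θ = 150.00°.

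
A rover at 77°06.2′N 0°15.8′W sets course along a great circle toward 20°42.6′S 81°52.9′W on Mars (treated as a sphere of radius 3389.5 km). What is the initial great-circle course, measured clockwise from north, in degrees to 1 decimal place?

With φ₁ = 1.3457, φ₂ = -0.3615, Δλ = -1.4245 rad, the forward-azimuth formula gives
θ = atan2( sin Δλ cos φ₂ , cos φ₁ sin φ₂ − sin φ₁ cos φ₂ cos Δλ ) = atan2(-0.9254, -0.2118) = -102.89°.
Adding 360° brings this into [0°, 360°): 257.1°.

257.1°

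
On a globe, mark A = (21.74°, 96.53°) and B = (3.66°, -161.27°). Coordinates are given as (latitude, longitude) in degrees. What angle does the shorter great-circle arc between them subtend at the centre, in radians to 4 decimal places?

In radians: φ₁ = 0.3794, φ₂ = 0.0639, Δλ = 102.200° = 1.7837 rad.
Haversine: a = sin²(Δφ/2) + cos φ₁ cos φ₂ sin²(Δλ/2) = 0.0247 + (0.9289)(0.9980)(0.6057) = 0.58612.
Central angle c = 2·arcsin(√a) = 1.74391 rad.
So the angular separation is 1.7439 rad.

1.7439 rad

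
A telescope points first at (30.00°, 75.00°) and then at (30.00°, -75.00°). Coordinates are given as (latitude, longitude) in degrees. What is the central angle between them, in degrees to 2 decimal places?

With latitudes φ₁ = 30.000°, φ₂ = 30.000° and longitude difference Δλ = -150.000°:
Haversine: a = sin²(Δφ/2) + cos φ₁ cos φ₂ sin²(Δλ/2) = 0.0000 + (0.8660)(0.8660)(0.9330) = 0.69976.
Central angle c = 2·arcsin(√a) = 1.98179 rad.
So the angular separation is 113.55°.

113.55°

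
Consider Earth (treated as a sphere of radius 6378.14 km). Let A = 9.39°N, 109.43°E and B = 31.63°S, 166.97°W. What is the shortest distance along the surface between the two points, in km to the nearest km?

With latitudes φ₁ = 9.390°, φ₂ = -31.630° and longitude difference Δλ = 83.600°:
cos c = sin φ₁ sin φ₂ + cos φ₁ cos φ₂ cos Δλ = (0.1632)(-0.5244) + (0.9866)(0.8515)(0.1115) = 0.00808,
so c = arccos(0.00808) = 1.56272 rad.
Distance = R·c = 6378.14 × 1.5627 ≈ 9967 km.

9967 km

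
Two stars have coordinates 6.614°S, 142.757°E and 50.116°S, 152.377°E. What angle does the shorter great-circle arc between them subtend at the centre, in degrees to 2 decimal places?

With latitudes φ₁ = -6.614°, φ₂ = -50.116° and longitude difference Δλ = 9.620°:
cos c = sin φ₁ sin φ₂ + cos φ₁ cos φ₂ cos Δλ = (-0.1152)(-0.7673) + (0.9933)(0.6412)(0.9859) = 0.71639,
so c = arccos(0.71639) = 0.77218 rad.
So the angular separation is 44.24°.

44.24°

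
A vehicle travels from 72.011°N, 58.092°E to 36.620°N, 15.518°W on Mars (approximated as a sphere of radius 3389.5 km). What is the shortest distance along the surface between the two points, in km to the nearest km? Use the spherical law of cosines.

2982 km

With latitudes φ₁ = 72.011°, φ₂ = 36.620° and longitude difference Δλ = -73.610°:
cos c = sin φ₁ sin φ₂ + cos φ₁ cos φ₂ cos Δλ = (0.9511)(0.5965) + (0.3088)(0.8026)(0.2822) = 0.63729,
so c = arccos(0.63729) = 0.87982 rad.
Distance = R·c = 3389.5 × 0.8798 ≈ 2982 km.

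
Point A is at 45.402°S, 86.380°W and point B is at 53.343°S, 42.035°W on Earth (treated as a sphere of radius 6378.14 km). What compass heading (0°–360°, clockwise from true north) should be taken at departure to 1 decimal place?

121.9°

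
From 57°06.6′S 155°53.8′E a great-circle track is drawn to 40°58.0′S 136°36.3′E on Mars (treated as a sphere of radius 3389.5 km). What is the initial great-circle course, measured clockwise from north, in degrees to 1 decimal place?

314.2°

Δλ = -19.292° = -0.3367 rad.
y = sin Δλ · cos φ₂ = (-0.3304)(0.7551) = -0.2495
x = cos φ₁ sin φ₂ − sin φ₁ cos φ₂ cos Δλ = (0.5430)(-0.6556) − (-0.8397)(0.7551)(0.9438) = 0.2424
θ = atan2(y, x) = -45.82°; adding 360° gives 314.2°.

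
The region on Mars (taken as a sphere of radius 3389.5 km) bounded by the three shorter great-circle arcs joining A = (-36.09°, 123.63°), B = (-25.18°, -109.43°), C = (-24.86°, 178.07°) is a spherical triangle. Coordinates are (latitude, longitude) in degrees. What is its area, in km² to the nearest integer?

5533941 km²

Side lengths (central angles): a = 1.1310, b = 0.8311, c = 1.7608 rad; semiperimeter s = 1.8615.
By l'Huilier's theorem, tan(E/4) = √[tan(s/2) tan((s−a)/2) tan((s−b)/2) tan((s−c)/2)], giving spherical excess E = 0.4817 rad.
Area = E·R² = 0.4817 × (3389.5)² ≈ 5533941 km².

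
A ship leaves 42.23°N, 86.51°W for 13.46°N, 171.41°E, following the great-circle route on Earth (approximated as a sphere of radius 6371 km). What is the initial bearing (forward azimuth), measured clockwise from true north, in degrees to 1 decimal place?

288.0°

Δλ = -102.080° = -1.7816 rad.
y = sin Δλ · cos φ₂ = (-0.9779)(0.9725) = -0.9510
x = cos φ₁ sin φ₂ − sin φ₁ cos φ₂ cos Δλ = (0.7405)(0.2328) − (0.6721)(0.9725)(-0.2093) = 0.3091
θ = atan2(y, x) = -71.99°; adding 360° gives 288.0°.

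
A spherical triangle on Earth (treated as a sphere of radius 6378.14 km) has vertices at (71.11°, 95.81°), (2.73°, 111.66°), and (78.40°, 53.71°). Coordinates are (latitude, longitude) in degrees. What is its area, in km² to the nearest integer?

2372564 km²

Side lengths (central angles): a = 1.4170, b = 0.2235, c = 1.2066 rad; semiperimeter s = 1.4236.
By l'Huilier's theorem, tan(E/4) = √[tan(s/2) tan((s−a)/2) tan((s−b)/2) tan((s−c)/2)], giving spherical excess E = 0.0583 rad.
Area = E·R² = 0.0583 × (6378.14)² ≈ 2372564 km².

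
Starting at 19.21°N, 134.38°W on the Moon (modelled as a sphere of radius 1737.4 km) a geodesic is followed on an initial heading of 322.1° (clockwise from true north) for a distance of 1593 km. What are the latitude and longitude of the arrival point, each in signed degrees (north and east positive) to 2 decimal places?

Angular distance δ = d/R = 1593/1737.4 = 0.91689 rad; initial bearing θ = 5.6217 rad.
sin φ₂ = sin φ₁ cos δ + cos φ₁ sin δ cos θ = (0.3290)(0.6083) + (0.9443)(0.7937)(0.7891) = 0.7916, so φ₂ = 52.33°.
Δλ = atan2(sin θ sin δ cos φ₁, cos δ − sin φ₁ sin φ₂) = atan2(-0.4604, 0.3478) = -52.929°.
λ₂ = -134.380° − 52.929° = -187.31° → 172.69° after wrapping to (−180°, 180°].

52.33°, 172.69°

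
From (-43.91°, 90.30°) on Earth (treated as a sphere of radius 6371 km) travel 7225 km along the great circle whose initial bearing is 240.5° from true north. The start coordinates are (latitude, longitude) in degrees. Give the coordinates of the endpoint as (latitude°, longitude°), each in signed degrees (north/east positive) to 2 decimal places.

-37.94°, -0.04°

Angular distance δ = d/R = 7225/6371 = 1.13404 rad; initial bearing θ = 4.1975 rad.
sin φ₂ = sin φ₁ cos δ + cos φ₁ sin δ cos θ = (-0.6935)(0.4230) + (0.7204)(0.9061)(-0.4924) = -0.6148, so φ₂ = -37.94°.
Δλ = atan2(sin θ sin δ cos φ₁, cos δ − sin φ₁ sin φ₂) = atan2(-0.5682, -0.0034) = -90.342°.
λ₂ = 90.300° − 90.342° = -0.04°.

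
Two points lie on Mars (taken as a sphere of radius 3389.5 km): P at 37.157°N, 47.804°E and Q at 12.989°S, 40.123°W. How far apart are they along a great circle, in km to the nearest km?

5690 km

Let φ₁ = 0.6485 rad, φ₂ = -0.2267 rad, and Δλ = -1.5346 rad.
cos c = sin φ₁ sin φ₂ + cos φ₁ cos φ₂ cos Δλ = (0.6040)(-0.2248) + (0.7970)(0.9744)(0.0362) = -0.10767,
so c = arccos(-0.10767) = 1.67867 rad.
Distance = R·c = 3389.5 × 1.6787 ≈ 5690 km.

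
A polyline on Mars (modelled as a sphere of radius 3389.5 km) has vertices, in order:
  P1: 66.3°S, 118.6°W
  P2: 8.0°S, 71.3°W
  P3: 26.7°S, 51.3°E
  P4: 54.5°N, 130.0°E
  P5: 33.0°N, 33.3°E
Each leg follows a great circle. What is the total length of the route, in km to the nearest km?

Leg P1→P2: central angle 1.1621 rad, distance 3939.1 km.
Leg P2→P3: central angle 1.9978 rad, distance 6771.4 km.
Leg P3→P4: central angle 1.8381 rad, distance 6230.3 km.
Leg P4→P5: central angle 1.1739 rad, distance 3978.9 km.
Total: 3939.1 + 6771.4 + 6230.3 + 3978.9 ≈ 20920 km.

20920 km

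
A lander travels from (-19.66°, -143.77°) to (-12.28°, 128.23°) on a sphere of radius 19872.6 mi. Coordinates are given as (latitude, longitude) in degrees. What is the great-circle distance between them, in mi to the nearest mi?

In radians: φ₁ = -0.3431, φ₂ = -0.2143, Δλ = -88.000° = -1.5359 rad.
cos c = sin φ₁ sin φ₂ + cos φ₁ cos φ₂ cos Δλ = (-0.3364)(-0.2127) + (0.9417)(0.9771)(0.0349) = 0.10367,
so c = arccos(0.10367) = 1.46694 rad.
Distance = R·c = 19872.6 × 1.4669 ≈ 29152 mi.

29152 mi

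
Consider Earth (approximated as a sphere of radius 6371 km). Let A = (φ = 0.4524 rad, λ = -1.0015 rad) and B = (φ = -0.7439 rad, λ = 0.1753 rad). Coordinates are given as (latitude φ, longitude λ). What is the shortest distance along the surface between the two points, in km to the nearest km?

Let φ₁ = 0.4524 rad, φ₂ = -0.7439 rad, and Δλ = 1.1768 rad.
cos c = sin φ₁ sin φ₂ + cos φ₁ cos φ₂ cos Δλ = (0.4371)(-0.6772) + (0.8994)(0.7358)(0.3839) = -0.04195,
so c = arccos(-0.04195) = 1.61276 rad.
Distance = R·c = 6371 × 1.6128 ≈ 10275 km.

10275 km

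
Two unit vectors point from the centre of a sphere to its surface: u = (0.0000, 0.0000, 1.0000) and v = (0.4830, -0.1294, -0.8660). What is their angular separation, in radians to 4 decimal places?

u·v = -0.8660; |u| = 1.0000, |v| = 1.0000.
cos θ = (u·v)/(|u||v|) = -0.8660, so θ = 2.6180 rad.

2.6180 rad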